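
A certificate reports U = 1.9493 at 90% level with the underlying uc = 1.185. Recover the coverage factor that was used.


k = U / uc
k = 1.9493 / 1.185
k = 1.645

1.645


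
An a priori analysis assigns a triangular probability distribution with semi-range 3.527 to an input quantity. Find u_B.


u_B = half_width / sqrt(6)
u_B = 3.527 / 2.4494897
u_B = 1.4399

1.4399


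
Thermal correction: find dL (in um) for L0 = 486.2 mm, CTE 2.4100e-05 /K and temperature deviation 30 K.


dL = L * alpha * dT
= 486.2 * 2.4100e-05 * 30
= 0.3515226 mm
dL_um = 0.3515226 * 1000 = 351.5226 um

351.5226


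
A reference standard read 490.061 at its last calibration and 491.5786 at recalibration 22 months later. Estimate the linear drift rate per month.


rate = (v2 - v1) / months
= (491.5786 - 490.061) / 22
= 1.5176 / 22
= 0.0690

0.0690


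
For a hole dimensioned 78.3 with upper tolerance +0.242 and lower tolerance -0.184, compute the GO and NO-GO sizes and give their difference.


GO = nominal - lower_tol (smallest hole = maximum material condition)
GO = 78.3 - 0.184 = 78.116
NO-GO = nominal + upper_tol (largest hole = least material condition)
NO-GO = 78.3 + 0.242 = 78.542
spread = NO-GO - GO = 78.542 - 78.116 = 0.4260

0.4260


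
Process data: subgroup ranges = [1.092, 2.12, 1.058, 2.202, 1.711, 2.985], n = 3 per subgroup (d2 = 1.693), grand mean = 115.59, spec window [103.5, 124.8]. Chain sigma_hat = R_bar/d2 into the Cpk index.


R_bar = (1.092 + 2.12 + 1.058 + 2.202 + 1.711 + 2.985) / 6 = 1.8613333
sigma = R_bar / d2 = 1.8613333 / 1.693 = 1.099429
Cp = (USL - LSL)/(6*sigma) = (124.8 - 103.5)/(6*1.099429) = 3.2289
Cpu = (124.8 - 115.59)/(3*1.099429) = 2.7924
Cpl = (115.59 - 103.5)/(3*1.099429) = 3.6655
Cpk = min(Cpu, Cpl) = 2.7924

2.7924


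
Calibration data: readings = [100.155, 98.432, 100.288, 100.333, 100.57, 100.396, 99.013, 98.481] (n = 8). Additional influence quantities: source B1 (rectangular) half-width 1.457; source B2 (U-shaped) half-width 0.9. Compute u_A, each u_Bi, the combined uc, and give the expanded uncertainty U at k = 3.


mean = (100.155 + 98.432 + 100.288 + 100.333 + 100.57 + 100.396 + 99.013 + 98.481) / 8 = 99.7085
s = sqrt(sum((x - mean)^2)/(n-1)) = 0.9071108
u_A = s / sqrt(n) = 0.9071108 / sqrt(8) = 0.3207121
u_B1 = 1.457 / sqrt(3) = 0.84119934
u_B2 = 0.9 / sqrt(2) = 0.6363961
uc = sqrt(0.3207121^2 + 0.84119934^2 + 0.6363961^2) = 1.1024847
U = k * uc = 3 * 1.1024847
U = 3.3075

3.3075


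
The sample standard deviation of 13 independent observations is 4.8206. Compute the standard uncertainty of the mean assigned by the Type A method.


u_A = s / sqrt(n)
u_A = 4.8206 / sqrt(13)
u_A = 4.8206 / 3.6055513
u_A = 1.3370

1.3370


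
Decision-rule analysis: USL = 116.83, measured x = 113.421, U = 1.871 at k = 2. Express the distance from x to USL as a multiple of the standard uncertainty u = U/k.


u = U / k = 1.871 / 2 = 0.9355
margin = |USL - x| = |116.83 - 113.421| = 3.409
z = margin / u = 3.409 / 0.9355
z = 3.6440

3.6440


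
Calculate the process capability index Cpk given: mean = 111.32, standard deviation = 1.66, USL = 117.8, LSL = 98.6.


Cpu = (USL - mean) / (3*sigma) = (117.8 - 111.32) / (3*1.66) = 1.3012
Cpl = (mean - LSL) / (3*sigma) = (111.32 - 98.6) / (3*1.66) = 2.5542
Cpk = min(Cpu, Cpl) = 1.3012

1.3012


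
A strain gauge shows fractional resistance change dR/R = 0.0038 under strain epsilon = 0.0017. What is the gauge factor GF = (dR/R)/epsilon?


GF = (dR/R) / epsilon
= 0.0038 / 0.0017
= 2.2353

2.2353


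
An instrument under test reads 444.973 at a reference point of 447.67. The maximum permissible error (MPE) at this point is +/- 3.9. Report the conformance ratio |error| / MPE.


e = indication - reference = 444.973 - 447.67 = -2.6970
|e| = 2.6970
ratio = |e| / MPE = 2.6970 / 3.9
ratio = 0.6915

0.6915


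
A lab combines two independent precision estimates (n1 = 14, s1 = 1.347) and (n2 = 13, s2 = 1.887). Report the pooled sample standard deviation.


s_p = sqrt(((n1-1)*s1^2 + (n2-1)*s2^2) / (n1+n2-2))
numerator = (14-1)*1.347^2 + (13-1)*1.887^2 = 23.587317 + 42.729228 = 66.316545
denominator = 14 + 13 - 2 = 25
s_p^2 = 66.316545 / 25 = 2.6526618
s_p = sqrt(2.6526618) = 1.6287

1.6287


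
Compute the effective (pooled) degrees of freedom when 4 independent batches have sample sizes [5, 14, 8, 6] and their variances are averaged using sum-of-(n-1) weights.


nu = sum_i (n_i - 1)
nu = ((5 - 1) + (14 - 1) + (8 - 1) + (6 - 1))
nu = 4 + 13 + 7 + 5
nu = 29

29


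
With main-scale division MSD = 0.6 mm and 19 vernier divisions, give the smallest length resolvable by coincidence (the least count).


LC = MSD / n_div
= 0.6 / 19
= 0.0316

0.0316


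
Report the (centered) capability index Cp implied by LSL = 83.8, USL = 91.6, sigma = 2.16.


Cp = (USL - LSL) / (6 * sigma)
= (91.6 - 83.8) / (6 * 2.16)
= 7.8000 / 12.9600
= 0.6019

0.6019


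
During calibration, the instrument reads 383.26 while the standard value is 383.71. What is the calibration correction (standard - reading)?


Correction = standard - reading
= 383.71 - 383.26
= 0.4500

0.4500


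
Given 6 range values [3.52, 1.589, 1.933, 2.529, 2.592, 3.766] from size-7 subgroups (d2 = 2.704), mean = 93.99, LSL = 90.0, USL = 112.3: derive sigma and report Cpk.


R_bar = (3.52 + 1.589 + 1.933 + 2.529 + 2.592 + 3.766) / 6 = 2.6548333
sigma = R_bar / d2 = 2.6548333 / 2.704 = 0.98181705
Cp = (USL - LSL)/(6*sigma) = (112.3 - 90.0)/(6*0.98181705) = 3.7855
Cpu = (112.3 - 93.99)/(3*0.98181705) = 6.2164
Cpl = (93.99 - 90.0)/(3*0.98181705) = 1.3546
Cpk = min(Cpu, Cpl) = 1.3546

1.3546


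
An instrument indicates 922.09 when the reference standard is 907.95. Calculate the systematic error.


Systematic error = measured - true
= 922.09 - 907.95
= 14.1400

14.1400


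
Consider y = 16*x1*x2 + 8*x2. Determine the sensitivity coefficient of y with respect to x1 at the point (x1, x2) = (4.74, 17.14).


y = 16*x1*x2 + 8*x2
dy/dx1 = 16*x2
Evaluate at x2 = 17.14: c1 = 16 * 17.14
c1 = 274.2400

274.2400


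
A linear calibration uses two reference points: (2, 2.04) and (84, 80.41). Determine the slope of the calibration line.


slope = (y2 - y1) / (x2 - x1)
= (80.41 - 2.04) / (84 - 2)
= 78.3700 / 82
= 0.9557

0.9557


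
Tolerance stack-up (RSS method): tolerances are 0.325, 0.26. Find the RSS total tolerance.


RSS = sqrt(0.325^2 + 0.26^2)
= sqrt(0.173225)
= 0.4162

0.4162


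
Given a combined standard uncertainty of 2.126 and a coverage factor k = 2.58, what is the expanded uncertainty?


U = k * uc
U = 2.58 * 2.126
U = 5.4851

5.4851


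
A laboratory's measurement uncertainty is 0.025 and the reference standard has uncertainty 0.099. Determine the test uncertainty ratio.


TUR = u_lab / u_ref
= 0.025 / 0.099
= 0.2525

0.2525


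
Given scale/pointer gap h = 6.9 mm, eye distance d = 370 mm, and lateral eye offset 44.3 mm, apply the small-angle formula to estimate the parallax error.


error = h * offset / d
= 6.9 * 44.3 / 370
= 0.8261

0.8261


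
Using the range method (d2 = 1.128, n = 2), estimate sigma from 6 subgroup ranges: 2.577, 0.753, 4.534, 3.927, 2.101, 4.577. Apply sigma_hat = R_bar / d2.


R_bar = (2.577 + 0.753 + 4.534 + 3.927 + 2.101 + 4.577) / 6
R_bar = 18.469 / 6 = 3.0781667
sigma_hat = R_bar / d2 = 3.0781667 / 1.128 = 2.7289

2.7289


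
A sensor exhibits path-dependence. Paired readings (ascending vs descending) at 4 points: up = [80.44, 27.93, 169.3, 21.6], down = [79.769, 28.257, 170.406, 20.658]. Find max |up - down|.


|80.44 - 79.769| = 0.6710
|27.93 - 28.257| = 0.3270
|169.3 - 170.406| = 1.1060
|21.6 - 20.658| = 0.9420
hysteresis = max(diffs) = 1.1060

1.1060


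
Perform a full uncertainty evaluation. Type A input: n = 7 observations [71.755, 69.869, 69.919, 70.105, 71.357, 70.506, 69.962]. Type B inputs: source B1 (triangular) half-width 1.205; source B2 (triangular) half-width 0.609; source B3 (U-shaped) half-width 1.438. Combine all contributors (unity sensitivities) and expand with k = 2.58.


mean = (71.755 + 69.869 + 69.919 + 70.105 + 71.357 + 70.506 + 69.962) / 7 = 70.49614286
s = sqrt(sum((x - mean)^2)/(n-1)) = 0.76273596
u_A = s / sqrt(n) = 0.76273596 / sqrt(7) = 0.2882871
u_B1 = 1.205 / sqrt(6) = 0.49193919
u_B2 = 0.609 / sqrt(6) = 0.24862321
u_B3 = 1.438 / sqrt(2) = 1.0168196
uc = sqrt(0.2882871^2 + 0.49193919^2 + 0.24862321^2 + 1.0168196^2) = 1.1919938
U = k * uc = 2.58 * 1.1919938
U = 3.0753

3.0753


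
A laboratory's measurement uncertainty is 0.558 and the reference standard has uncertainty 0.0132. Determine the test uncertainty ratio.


TUR = u_lab / u_ref
= 0.558 / 0.0132
= 42.2727

42.2727


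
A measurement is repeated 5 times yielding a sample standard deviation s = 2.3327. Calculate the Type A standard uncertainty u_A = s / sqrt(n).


u_A = s / sqrt(n)
u_A = 2.3327 / sqrt(5)
u_A = 2.3327 / 2.236068
u_A = 1.0432

1.0432


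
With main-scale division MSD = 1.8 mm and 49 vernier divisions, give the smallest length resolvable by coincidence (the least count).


LC = MSD / n_div
= 1.8 / 49
= 0.0367

0.0367


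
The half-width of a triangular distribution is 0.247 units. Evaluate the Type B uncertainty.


u_B = half_width / sqrt(6)
u_B = 0.247 / 2.4494897
u_B = 0.1008

0.1008


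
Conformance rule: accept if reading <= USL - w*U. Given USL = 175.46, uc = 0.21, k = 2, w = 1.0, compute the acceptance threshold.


U = k * uc = 2 * 0.21 = 0.42
guard band g = w * U = 1.0 * 0.42 = 0.42
AL = USL - g = 175.46 - 0.42
AL = 175.0400

175.0400


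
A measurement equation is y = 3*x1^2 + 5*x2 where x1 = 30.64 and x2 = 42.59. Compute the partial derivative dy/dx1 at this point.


y = 3*x1^2 + 5*x2
dy/dx1 = 2*3*x1
Evaluate at x1 = 30.64: c1 = 6 * 30.64
c1 = 183.8400

183.8400


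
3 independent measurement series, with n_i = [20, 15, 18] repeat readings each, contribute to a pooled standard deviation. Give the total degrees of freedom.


nu = sum_i (n_i - 1)
nu = ((20 - 1) + (15 - 1) + (18 - 1))
nu = 19 + 14 + 17
nu = 50

50


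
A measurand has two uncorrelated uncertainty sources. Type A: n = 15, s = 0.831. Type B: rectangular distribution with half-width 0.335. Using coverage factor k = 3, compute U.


u_A = s / sqrt(n) = 0.831 / sqrt(15) = 0.21456328
u_B = half_width / sqrt(3) = 0.335 / sqrt(3) = 0.19341234
uc = sqrt(u_A^2 + u_B^2) = sqrt(0.21456328^2 + 0.19341234^2) = 0.28886975
U = k * uc = 3 * 0.28886975
U = 0.8666

0.8666


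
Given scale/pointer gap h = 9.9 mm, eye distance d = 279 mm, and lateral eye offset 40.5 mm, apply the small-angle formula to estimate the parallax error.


error = h * offset / d
= 9.9 * 40.5 / 279
= 1.4371

1.4371


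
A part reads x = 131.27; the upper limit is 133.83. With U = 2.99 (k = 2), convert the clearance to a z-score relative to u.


u = U / k = 2.99 / 2 = 1.495
margin = |USL - x| = |133.83 - 131.27| = 2.56
z = margin / u = 2.56 / 1.495
z = 1.7124

1.7124


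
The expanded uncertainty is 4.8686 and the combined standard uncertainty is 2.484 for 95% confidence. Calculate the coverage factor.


k = U / uc
k = 4.8686 / 2.484
k = 1.96

1.96


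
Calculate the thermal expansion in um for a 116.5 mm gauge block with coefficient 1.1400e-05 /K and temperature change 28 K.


dL = L * alpha * dT
= 116.5 * 1.1400e-05 * 28
= 0.0371868 mm
dL_um = 0.0371868 * 1000 = 37.1868 um

37.1868


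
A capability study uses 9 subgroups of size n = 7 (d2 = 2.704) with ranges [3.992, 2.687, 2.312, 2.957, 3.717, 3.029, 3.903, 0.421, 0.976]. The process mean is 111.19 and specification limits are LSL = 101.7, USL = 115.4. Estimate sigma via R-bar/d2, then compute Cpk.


R_bar = (3.992 + 2.687 + 2.312 + 2.957 + 3.717 + 3.029 + 3.903 + 0.421 + 0.976) / 9 = 2.666
sigma = R_bar / d2 = 2.666 / 2.704 = 0.98594675
Cp = (USL - LSL)/(6*sigma) = (115.4 - 101.7)/(6*0.98594675) = 2.3159
Cpu = (115.4 - 111.19)/(3*0.98594675) = 1.4233
Cpl = (111.19 - 101.7)/(3*0.98594675) = 3.2084
Cpk = min(Cpu, Cpl) = 1.4233

1.4233


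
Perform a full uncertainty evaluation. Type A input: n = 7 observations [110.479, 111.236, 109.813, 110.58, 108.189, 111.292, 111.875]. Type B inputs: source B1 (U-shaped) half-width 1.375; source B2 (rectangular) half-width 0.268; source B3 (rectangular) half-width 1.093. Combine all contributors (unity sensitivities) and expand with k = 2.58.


mean = (110.479 + 111.236 + 109.813 + 110.58 + 108.189 + 111.292 + 111.875) / 7 = 110.4948571
s = sqrt(sum((x - mean)^2)/(n-1)) = 1.2164793
u_A = s / sqrt(n) = 1.2164793 / sqrt(7) = 0.45978596
u_B1 = 1.375 / sqrt(2) = 0.97227182
u_B2 = 0.268 / sqrt(3) = 0.15472987
u_B3 = 1.093 / sqrt(3) = 0.63104384
uc = sqrt(0.45978596^2 + 0.97227182^2 + 0.15472987^2 + 0.63104384^2) = 1.2565322
U = k * uc = 2.58 * 1.2565322
U = 3.2419

3.2419


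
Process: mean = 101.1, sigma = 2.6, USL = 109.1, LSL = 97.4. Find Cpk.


Cpu = (USL - mean) / (3*sigma) = (109.1 - 101.1) / (3*2.6) = 1.0256
Cpl = (mean - LSL) / (3*sigma) = (101.1 - 97.4) / (3*2.6) = 0.4744
Cpk = min(Cpu, Cpl) = 0.4744

0.4744


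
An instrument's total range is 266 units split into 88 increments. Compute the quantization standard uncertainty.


resolution = range / divisions
resolution = 266 / 88 = 3.0227273
u_res = resolution / (2*sqrt(3))
u_res = 3.0227273 / 3.4641016
u_res = 0.8726

0.8726


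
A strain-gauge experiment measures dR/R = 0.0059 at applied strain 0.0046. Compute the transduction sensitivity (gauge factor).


GF = (dR/R) / epsilon
= 0.0059 / 0.0046
= 1.2826

1.2826


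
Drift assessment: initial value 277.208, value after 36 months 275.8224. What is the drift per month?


rate = (v2 - v1) / months
= (275.8224 - 277.208) / 36
= -1.3856 / 36
= -0.0385

-0.0385


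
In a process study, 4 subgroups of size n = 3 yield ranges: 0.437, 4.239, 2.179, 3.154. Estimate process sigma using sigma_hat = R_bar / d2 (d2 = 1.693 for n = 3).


R_bar = (0.437 + 4.239 + 2.179 + 3.154) / 4
R_bar = 10.009 / 4 = 2.50225
sigma_hat = R_bar / d2 = 2.50225 / 1.693 = 1.4780

1.4780


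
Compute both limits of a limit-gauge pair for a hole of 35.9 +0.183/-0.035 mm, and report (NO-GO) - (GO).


GO = nominal - lower_tol (smallest hole = maximum material condition)
GO = 35.9 - 0.035 = 35.865
NO-GO = nominal + upper_tol (largest hole = least material condition)
NO-GO = 35.9 + 0.183 = 36.083
spread = NO-GO - GO = 36.083 - 35.865 = 0.2180

0.2180


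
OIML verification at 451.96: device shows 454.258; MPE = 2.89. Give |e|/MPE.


e = indication - reference = 454.258 - 451.96 = 2.2980
|e| = 2.2980
ratio = |e| / MPE = 2.2980 / 2.89
ratio = 0.7952

0.7952


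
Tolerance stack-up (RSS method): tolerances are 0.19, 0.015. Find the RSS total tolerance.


RSS = sqrt(0.19^2 + 0.015^2)
= sqrt(0.036325)
= 0.1906

0.1906


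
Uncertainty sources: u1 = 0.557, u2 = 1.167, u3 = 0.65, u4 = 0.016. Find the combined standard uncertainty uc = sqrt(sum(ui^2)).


uc = sqrt(0.557^2 + 1.167^2 + 0.65^2 + 0.016^2)
uc = sqrt(2.094894)
uc = 1.4474

1.4474


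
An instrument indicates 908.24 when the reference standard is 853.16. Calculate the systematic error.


Systematic error = measured - true
= 908.24 - 853.16
= 55.0800

55.0800


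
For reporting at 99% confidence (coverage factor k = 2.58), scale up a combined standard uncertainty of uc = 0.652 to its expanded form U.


U = k * uc
U = 2.58 * 0.652
U = 1.6822

1.6822


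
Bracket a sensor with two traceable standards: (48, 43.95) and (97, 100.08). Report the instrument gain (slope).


slope = (y2 - y1) / (x2 - x1)
= (100.08 - 43.95) / (97 - 48)
= 56.1300 / 49
= 1.1455

1.1455


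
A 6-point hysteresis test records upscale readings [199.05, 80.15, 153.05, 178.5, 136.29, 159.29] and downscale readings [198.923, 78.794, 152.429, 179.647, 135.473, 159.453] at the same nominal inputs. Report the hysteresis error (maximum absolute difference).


|199.05 - 198.923| = 0.1270
|80.15 - 78.794| = 1.3560
|153.05 - 152.429| = 0.6210
|178.5 - 179.647| = 1.1470
|136.29 - 135.473| = 0.8170
|159.29 - 159.453| = 0.1630
hysteresis = max(diffs) = 1.3560

1.3560


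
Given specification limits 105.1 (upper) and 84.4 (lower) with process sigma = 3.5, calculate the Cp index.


Cp = (USL - LSL) / (6 * sigma)
= (105.1 - 84.4) / (6 * 3.5)
= 20.7000 / 21.0000
= 0.9857

0.9857


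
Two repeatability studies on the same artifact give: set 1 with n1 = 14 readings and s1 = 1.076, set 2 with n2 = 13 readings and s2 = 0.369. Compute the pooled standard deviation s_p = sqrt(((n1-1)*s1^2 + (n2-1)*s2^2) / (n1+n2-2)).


s_p = sqrt(((n1-1)*s1^2 + (n2-1)*s2^2) / (n1+n2-2))
numerator = (14-1)*1.076^2 + (13-1)*0.369^2 = 15.051088 + 1.633932 = 16.68502
denominator = 14 + 13 - 2 = 25
s_p^2 = 16.68502 / 25 = 0.6674008
s_p = sqrt(0.6674008) = 0.8169

0.8169


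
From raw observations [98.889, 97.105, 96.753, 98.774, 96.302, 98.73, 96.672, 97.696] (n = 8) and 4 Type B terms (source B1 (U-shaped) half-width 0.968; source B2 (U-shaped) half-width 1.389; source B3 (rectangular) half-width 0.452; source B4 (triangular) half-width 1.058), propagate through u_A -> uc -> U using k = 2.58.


mean = (98.889 + 97.105 + 96.753 + 98.774 + 96.302 + 98.73 + 96.672 + 97.696) / 8 = 97.615125
s = sqrt(sum((x - mean)^2)/(n-1)) = 1.0577945
u_A = s / sqrt(n) = 1.0577945 / sqrt(8) = 0.37398683
u_B1 = 0.968 / sqrt(2) = 0.68447936
u_B2 = 1.389 / sqrt(2) = 0.98217132
u_B3 = 0.452 / sqrt(3) = 0.26096232
u_B4 = 1.058 / sqrt(6) = 0.43192669
uc = sqrt(0.37398683^2 + 0.68447936^2 + 0.98217132^2 + 0.26096232^2 + 0.43192669^2) = 1.3519248
U = k * uc = 2.58 * 1.3519248
U = 3.4880

3.4880


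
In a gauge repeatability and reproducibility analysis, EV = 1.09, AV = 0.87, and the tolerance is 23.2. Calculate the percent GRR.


GRR = sqrt(EV^2 + AV^2) = sqrt(1.09^2 + 0.87^2) = 1.3946326
%GRR = GRR / tol * 100 = 1.3946326 / 23.2 * 100
%GRR = 6.0113

6.0113


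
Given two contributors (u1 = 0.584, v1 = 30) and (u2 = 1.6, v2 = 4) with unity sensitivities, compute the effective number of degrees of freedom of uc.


uc = sqrt(u1^2 + u2^2) = sqrt(0.584^2 + 1.6^2) = 1.7032487
v_eff = uc^4 / (u1^4/v1 + u2^4/v2)
= 1.7032487^4 / (0.584^4/30 + 1.6^4/4)
= 8.4161267 / 1.6422773
v_eff = 5.1247

5.1247


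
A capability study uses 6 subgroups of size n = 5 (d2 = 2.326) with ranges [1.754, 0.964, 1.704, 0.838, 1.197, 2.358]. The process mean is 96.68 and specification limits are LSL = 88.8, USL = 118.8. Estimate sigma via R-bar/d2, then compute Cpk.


R_bar = (1.754 + 0.964 + 1.704 + 0.838 + 1.197 + 2.358) / 6 = 1.4691667
sigma = R_bar / d2 = 1.4691667 / 2.326 = 0.63162799
Cp = (USL - LSL)/(6*sigma) = (118.8 - 88.8)/(6*0.63162799) = 7.9161
Cpu = (118.8 - 96.68)/(3*0.63162799) = 11.6735
Cpl = (96.68 - 88.8)/(3*0.63162799) = 4.1586
Cpk = min(Cpu, Cpl) = 4.1586

4.1586


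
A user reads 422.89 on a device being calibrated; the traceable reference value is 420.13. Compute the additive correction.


Correction = standard - reading
= 420.13 - 422.89
= -2.7600

-2.7600


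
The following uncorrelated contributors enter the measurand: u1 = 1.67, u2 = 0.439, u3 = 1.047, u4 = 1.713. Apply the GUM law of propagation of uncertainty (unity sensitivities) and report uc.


uc = sqrt(1.67^2 + 0.439^2 + 1.047^2 + 1.713^2)
uc = sqrt(7.012199)
uc = 2.6481

2.6481


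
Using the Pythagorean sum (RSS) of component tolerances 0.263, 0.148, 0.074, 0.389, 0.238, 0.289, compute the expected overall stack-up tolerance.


RSS = sqrt(0.263^2 + 0.148^2 + 0.074^2 + 0.389^2 + 0.238^2 + 0.289^2)
= sqrt(0.388035)
= 0.6229

0.6229


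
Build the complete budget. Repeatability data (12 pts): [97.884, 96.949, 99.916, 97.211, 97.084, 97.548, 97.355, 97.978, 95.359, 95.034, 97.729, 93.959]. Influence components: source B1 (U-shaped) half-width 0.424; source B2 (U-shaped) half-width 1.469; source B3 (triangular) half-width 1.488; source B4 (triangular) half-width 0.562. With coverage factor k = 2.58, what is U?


mean = (97.884 + 96.949 + 99.916 + 97.211 + 97.084 + 97.548 + 97.355 + 97.978 + 95.359 + 95.034 + 97.729 + 93.959) / 12 = 97.0005
s = sqrt(sum((x - mean)^2)/(n-1)) = 1.5683999
u_A = s / sqrt(n) = 1.5683999 / sqrt(12) = 0.45275805
u_B1 = 0.424 / sqrt(2) = 0.29981328
u_B2 = 1.469 / sqrt(2) = 1.0387399
u_B3 = 1.488 / sqrt(6) = 0.60747346
u_B4 = 0.562 / sqrt(6) = 0.22943554
uc = sqrt(0.45275805^2 + 0.29981328^2 + 1.0387399^2 + 0.60747346^2 + 0.22943554^2) = 1.3399713
U = k * uc = 2.58 * 1.3399713
U = 3.4571

3.4571


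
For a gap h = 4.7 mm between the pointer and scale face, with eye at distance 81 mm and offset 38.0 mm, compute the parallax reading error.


error = h * offset / d
= 4.7 * 38.0 / 81
= 2.2049

2.2049


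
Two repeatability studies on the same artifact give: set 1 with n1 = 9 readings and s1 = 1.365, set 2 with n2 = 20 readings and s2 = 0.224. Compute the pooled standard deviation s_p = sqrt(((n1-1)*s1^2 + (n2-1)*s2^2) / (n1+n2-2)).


s_p = sqrt(((n1-1)*s1^2 + (n2-1)*s2^2) / (n1+n2-2))
numerator = (9-1)*1.365^2 + (20-1)*0.224^2 = 14.9058 + 0.953344 = 15.859144
denominator = 9 + 20 - 2 = 27
s_p^2 = 15.859144 / 27 = 0.5873757
s_p = sqrt(0.5873757) = 0.7664

0.7664


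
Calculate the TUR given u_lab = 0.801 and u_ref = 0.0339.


TUR = u_lab / u_ref
= 0.801 / 0.0339
= 23.6283

23.6283


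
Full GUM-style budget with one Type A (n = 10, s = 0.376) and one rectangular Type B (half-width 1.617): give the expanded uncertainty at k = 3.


u_A = s / sqrt(n) = 0.376 / sqrt(10) = 0.11890164
u_B = half_width / sqrt(3) = 1.617 / sqrt(3) = 0.93357539
uc = sqrt(u_A^2 + u_B^2) = sqrt(0.11890164^2 + 0.93357539^2) = 0.94111668
U = k * uc = 3 * 0.94111668
U = 2.8234

2.8234


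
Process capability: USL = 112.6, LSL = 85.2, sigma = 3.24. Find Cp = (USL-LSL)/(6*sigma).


Cp = (USL - LSL) / (6 * sigma)
= (112.6 - 85.2) / (6 * 3.24)
= 27.4000 / 19.4400
= 1.4095

1.4095


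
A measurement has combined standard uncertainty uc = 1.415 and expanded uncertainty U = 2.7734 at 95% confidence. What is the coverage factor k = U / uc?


k = U / uc
k = 2.7734 / 1.415
k = 1.96

1.96


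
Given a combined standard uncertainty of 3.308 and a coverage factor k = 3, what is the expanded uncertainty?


U = k * uc
U = 3 * 3.308
U = 9.9240

9.9240


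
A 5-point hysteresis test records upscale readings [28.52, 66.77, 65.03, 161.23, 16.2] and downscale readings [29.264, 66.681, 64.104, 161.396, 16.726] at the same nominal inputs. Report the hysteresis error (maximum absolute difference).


|28.52 - 29.264| = 0.7440
|66.77 - 66.681| = 0.0890
|65.03 - 64.104| = 0.9260
|161.23 - 161.396| = 0.1660
|16.2 - 16.726| = 0.5260
hysteresis = max(diffs) = 0.9260

0.9260


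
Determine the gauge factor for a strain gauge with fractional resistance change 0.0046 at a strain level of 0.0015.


GF = (dR/R) / epsilon
= 0.0046 / 0.0015
= 3.0667

3.0667


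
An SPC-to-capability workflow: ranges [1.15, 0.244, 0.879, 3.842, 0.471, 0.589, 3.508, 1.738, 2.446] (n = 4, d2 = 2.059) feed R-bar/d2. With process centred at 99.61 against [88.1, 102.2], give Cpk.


R_bar = (1.15 + 0.244 + 0.879 + 3.842 + 0.471 + 0.589 + 3.508 + 1.738 + 2.446) / 9 = 1.6518889
sigma = R_bar / d2 = 1.6518889 / 2.059 = 0.80227727
Cp = (USL - LSL)/(6*sigma) = (102.2 - 88.1)/(6*0.80227727) = 2.9292
Cpu = (102.2 - 99.61)/(3*0.80227727) = 1.0761
Cpl = (99.61 - 88.1)/(3*0.80227727) = 4.7822
Cpk = min(Cpu, Cpl) = 1.0761

1.0761


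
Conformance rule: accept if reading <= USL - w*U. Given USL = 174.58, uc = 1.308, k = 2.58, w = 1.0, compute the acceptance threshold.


U = k * uc = 2.58 * 1.308 = 3.37464
guard band g = w * U = 1.0 * 3.37464 = 3.37464
AL = USL - g = 174.58 - 3.37464
AL = 171.2054

171.2054


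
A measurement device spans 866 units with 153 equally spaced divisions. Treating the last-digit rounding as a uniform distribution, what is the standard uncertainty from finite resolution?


resolution = range / divisions
resolution = 866 / 153 = 5.6601307
u_res = resolution / (2*sqrt(3))
u_res = 5.6601307 / 3.4641016
u_res = 1.6339

1.6339


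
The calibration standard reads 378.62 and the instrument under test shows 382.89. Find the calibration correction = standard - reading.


Correction = standard - reading
= 378.62 - 382.89
= -4.2700

-4.2700


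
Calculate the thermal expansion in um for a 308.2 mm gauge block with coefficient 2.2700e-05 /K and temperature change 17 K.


dL = L * alpha * dT
= 308.2 * 2.2700e-05 * 17
= 0.1189344 mm
dL_um = 0.1189344 * 1000 = 118.9344 um

118.9344


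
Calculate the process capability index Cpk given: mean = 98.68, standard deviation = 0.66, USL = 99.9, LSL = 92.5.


Cpu = (USL - mean) / (3*sigma) = (99.9 - 98.68) / (3*0.66) = 0.6162
Cpl = (mean - LSL) / (3*sigma) = (98.68 - 92.5) / (3*0.66) = 3.1212
Cpk = min(Cpu, Cpl) = 0.6162

0.6162


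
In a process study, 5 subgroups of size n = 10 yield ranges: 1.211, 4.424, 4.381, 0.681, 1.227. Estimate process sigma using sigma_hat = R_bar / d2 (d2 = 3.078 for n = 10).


R_bar = (1.211 + 4.424 + 4.381 + 0.681 + 1.227) / 5
R_bar = 11.924 / 5 = 2.3848
sigma_hat = R_bar / d2 = 2.3848 / 3.078 = 0.7748

0.7748


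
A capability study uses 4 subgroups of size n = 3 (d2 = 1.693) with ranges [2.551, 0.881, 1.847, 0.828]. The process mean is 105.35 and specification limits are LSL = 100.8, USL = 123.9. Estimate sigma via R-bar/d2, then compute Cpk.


R_bar = (2.551 + 0.881 + 1.847 + 0.828) / 4 = 1.52675
sigma = R_bar / d2 = 1.52675 / 1.693 = 0.90180154
Cp = (USL - LSL)/(6*sigma) = (123.9 - 100.8)/(6*0.90180154) = 4.2692
Cpu = (123.9 - 105.35)/(3*0.90180154) = 6.8566
Cpl = (105.35 - 100.8)/(3*0.90180154) = 1.6818
Cpk = min(Cpu, Cpl) = 1.6818

1.6818


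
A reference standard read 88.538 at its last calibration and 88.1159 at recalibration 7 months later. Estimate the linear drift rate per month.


rate = (v2 - v1) / months
= (88.1159 - 88.538) / 7
= -0.4221 / 7
= -0.0603

-0.0603


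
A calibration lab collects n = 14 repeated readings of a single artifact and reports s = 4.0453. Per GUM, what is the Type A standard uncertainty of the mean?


u_A = s / sqrt(n)
u_A = 4.0453 / sqrt(14)
u_A = 4.0453 / 3.7416574
u_A = 1.0812

1.0812


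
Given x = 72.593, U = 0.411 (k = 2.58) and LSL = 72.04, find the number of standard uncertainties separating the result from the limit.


u = U / k = 0.411 / 2.58 = 0.15930233
margin = |LSL - x| = |72.04 - 72.593| = 0.553
z = margin / u = 0.553 / 0.15930233
z = 3.4714

3.4714


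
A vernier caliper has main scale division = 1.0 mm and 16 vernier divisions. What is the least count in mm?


LC = MSD / n_div
= 1.0 / 16
= 0.0625

0.0625


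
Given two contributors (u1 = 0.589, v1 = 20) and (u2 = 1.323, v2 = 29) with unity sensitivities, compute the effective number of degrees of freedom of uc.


uc = sqrt(u1^2 + u2^2) = sqrt(0.589^2 + 1.323^2) = 1.4481885
v_eff = uc^4 / (u1^4/v1 + u2^4/v2)
= 1.4481885^4 / (0.589^4/20 + 1.323^4/29)
= 4.3984573 / 0.11166087
v_eff = 39.3912

39.3912


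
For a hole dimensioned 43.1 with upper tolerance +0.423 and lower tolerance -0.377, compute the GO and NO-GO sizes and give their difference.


GO = nominal - lower_tol (smallest hole = maximum material condition)
GO = 43.1 - 0.377 = 42.723
NO-GO = nominal + upper_tol (largest hole = least material condition)
NO-GO = 43.1 + 0.423 = 43.523
spread = NO-GO - GO = 43.523 - 42.723 = 0.8000

0.8000


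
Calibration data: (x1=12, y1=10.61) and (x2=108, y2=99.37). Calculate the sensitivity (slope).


slope = (y2 - y1) / (x2 - x1)
= (99.37 - 10.61) / (108 - 12)
= 88.7600 / 96
= 0.9246

0.9246


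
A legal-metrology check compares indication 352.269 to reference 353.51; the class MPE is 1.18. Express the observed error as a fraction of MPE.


e = indication - reference = 352.269 - 353.51 = -1.2410
|e| = 1.2410
ratio = |e| / MPE = 1.2410 / 1.18
ratio = 1.0517

1.0517


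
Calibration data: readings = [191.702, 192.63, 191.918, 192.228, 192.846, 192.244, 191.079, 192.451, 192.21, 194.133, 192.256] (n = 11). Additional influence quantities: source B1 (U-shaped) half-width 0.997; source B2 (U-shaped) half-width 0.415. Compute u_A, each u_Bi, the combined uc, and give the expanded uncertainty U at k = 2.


mean = (191.702 + 192.63 + 191.918 + 192.228 + 192.846 + 192.244 + 191.079 + 192.451 + 192.21 + 194.133 + 192.256) / 11 = 192.3360909
s = sqrt(sum((x - mean)^2)/(n-1)) = 0.76079583
u_A = s / sqrt(n) = 0.76079583 / sqrt(11) = 0.22938857
u_B1 = 0.997 / sqrt(2) = 0.70498546
u_B2 = 0.415 / sqrt(2) = 0.29344931
uc = sqrt(0.22938857^2 + 0.70498546^2 + 0.29344931^2) = 0.79733062
U = k * uc = 2 * 0.79733062
U = 1.5947

1.5947


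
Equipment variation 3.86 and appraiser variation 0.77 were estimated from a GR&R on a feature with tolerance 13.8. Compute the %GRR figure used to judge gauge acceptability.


GRR = sqrt(EV^2 + AV^2) = sqrt(3.86^2 + 0.77^2) = 3.9360513
%GRR = GRR / tol * 100 = 3.9360513 / 13.8 * 100
%GRR = 28.5221

28.5221


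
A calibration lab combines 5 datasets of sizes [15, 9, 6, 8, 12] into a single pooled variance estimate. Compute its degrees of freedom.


nu = sum_i (n_i - 1)
nu = ((15 - 1) + (9 - 1) + (6 - 1) + (8 - 1) + (12 - 1))
nu = 14 + 8 + 5 + 7 + 11
nu = 45

45


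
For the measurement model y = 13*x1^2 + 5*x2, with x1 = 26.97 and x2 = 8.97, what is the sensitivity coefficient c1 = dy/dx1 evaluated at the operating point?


y = 13*x1^2 + 5*x2
dy/dx1 = 2*13*x1
Evaluate at x1 = 26.97: c1 = 26 * 26.97
c1 = 701.2200

701.2200


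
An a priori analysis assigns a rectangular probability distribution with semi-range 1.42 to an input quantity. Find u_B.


u_B = half_width / sqrt(3)
u_B = 1.42 / 1.7320508
u_B = 0.8198

0.8198


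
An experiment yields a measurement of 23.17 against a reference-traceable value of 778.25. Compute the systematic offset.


Systematic error = measured - true
= 23.17 - 778.25
= -755.0800

-755.0800


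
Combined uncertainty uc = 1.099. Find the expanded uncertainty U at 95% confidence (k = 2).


U = k * uc
U = 2 * 1.099
U = 2.1980

2.1980


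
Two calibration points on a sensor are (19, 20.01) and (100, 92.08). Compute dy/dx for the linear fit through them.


slope = (y2 - y1) / (x2 - x1)
= (92.08 - 20.01) / (100 - 19)
= 72.0700 / 81
= 0.8898

0.8898


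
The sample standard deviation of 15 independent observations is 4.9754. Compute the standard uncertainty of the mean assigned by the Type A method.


u_A = s / sqrt(n)
u_A = 4.9754 / sqrt(15)
u_A = 4.9754 / 3.8729833
u_A = 1.2846

1.2846


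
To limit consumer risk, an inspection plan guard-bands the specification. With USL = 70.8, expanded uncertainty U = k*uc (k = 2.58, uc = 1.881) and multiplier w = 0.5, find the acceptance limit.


U = k * uc = 2.58 * 1.881 = 4.85298
guard band g = w * U = 0.5 * 4.85298 = 2.42649
AL = USL - g = 70.8 - 2.42649
AL = 68.3735

68.3735


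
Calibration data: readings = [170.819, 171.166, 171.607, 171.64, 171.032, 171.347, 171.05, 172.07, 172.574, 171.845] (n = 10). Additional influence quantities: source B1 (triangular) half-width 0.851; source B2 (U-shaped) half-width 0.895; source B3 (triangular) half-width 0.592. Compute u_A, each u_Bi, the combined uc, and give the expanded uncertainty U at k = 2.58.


mean = (170.819 + 171.166 + 171.607 + 171.64 + 171.032 + 171.347 + 171.05 + 172.07 + 172.574 + 171.845) / 10 = 171.515
s = sqrt(sum((x - mean)^2)/(n-1)) = 0.54226377
u_A = s / sqrt(n) = 0.54226377 / sqrt(10) = 0.17147886
u_B1 = 0.851 / sqrt(6) = 0.3474193
u_B2 = 0.895 / sqrt(2) = 0.63286057
u_B3 = 0.592 / sqrt(6) = 0.24168299
uc = sqrt(0.17147886^2 + 0.3474193^2 + 0.63286057^2 + 0.24168299^2) = 0.78040268
U = k * uc = 2.58 * 0.78040268
U = 2.0134

2.0134


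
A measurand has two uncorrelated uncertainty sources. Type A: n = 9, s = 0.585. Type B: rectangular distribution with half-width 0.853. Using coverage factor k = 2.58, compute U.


u_A = s / sqrt(n) = 0.585 / sqrt(9) = 0.195
u_B = half_width / sqrt(3) = 0.853 / sqrt(3) = 0.49247978
uc = sqrt(u_A^2 + u_B^2) = sqrt(0.195^2 + 0.49247978^2) = 0.52968041
U = k * uc = 2.58 * 0.52968041
U = 1.3666

1.3666


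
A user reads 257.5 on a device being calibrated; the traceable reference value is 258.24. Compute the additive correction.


Correction = standard - reading
= 258.24 - 257.5
= 0.7400

0.7400


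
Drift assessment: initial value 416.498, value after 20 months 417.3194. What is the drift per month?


rate = (v2 - v1) / months
= (417.3194 - 416.498) / 20
= 0.8214 / 20
= 0.0411

0.0411


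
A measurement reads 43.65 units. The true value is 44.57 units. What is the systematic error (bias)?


Systematic error = measured - true
= 43.65 - 44.57
= -0.9200

-0.9200


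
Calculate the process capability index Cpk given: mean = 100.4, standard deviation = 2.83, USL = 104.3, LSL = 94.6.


Cpu = (USL - mean) / (3*sigma) = (104.3 - 100.4) / (3*2.83) = 0.4594
Cpl = (mean - LSL) / (3*sigma) = (100.4 - 94.6) / (3*2.83) = 0.6832
Cpk = min(Cpu, Cpl) = 0.4594

0.4594


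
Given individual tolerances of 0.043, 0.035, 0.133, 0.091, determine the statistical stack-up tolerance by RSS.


RSS = sqrt(0.043^2 + 0.035^2 + 0.133^2 + 0.091^2)
= sqrt(0.029044)
= 0.1704

0.1704


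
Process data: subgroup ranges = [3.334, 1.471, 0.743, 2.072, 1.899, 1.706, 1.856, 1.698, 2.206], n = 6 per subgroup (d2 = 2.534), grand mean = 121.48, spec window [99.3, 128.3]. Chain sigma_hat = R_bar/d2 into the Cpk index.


R_bar = (3.334 + 1.471 + 0.743 + 2.072 + 1.899 + 1.706 + 1.856 + 1.698 + 2.206) / 9 = 1.8872222
sigma = R_bar / d2 = 1.8872222 / 2.534 = 0.74476014
Cp = (USL - LSL)/(6*sigma) = (128.3 - 99.3)/(6*0.74476014) = 6.4898
Cpu = (128.3 - 121.48)/(3*0.74476014) = 3.0524
Cpl = (121.48 - 99.3)/(3*0.74476014) = 9.9271
Cpk = min(Cpu, Cpl) = 3.0524

3.0524


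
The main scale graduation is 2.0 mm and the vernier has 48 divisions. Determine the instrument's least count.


LC = MSD / n_div
= 2.0 / 48
= 0.0417

0.0417


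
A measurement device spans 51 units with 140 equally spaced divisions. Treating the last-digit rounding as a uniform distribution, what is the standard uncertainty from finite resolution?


resolution = range / divisions
resolution = 51 / 140 = 0.36428571
u_res = resolution / (2*sqrt(3))
u_res = 0.36428571 / 3.4641016
u_res = 0.1052

0.1052


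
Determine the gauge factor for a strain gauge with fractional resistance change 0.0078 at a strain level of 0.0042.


GF = (dR/R) / epsilon
= 0.0078 / 0.0042
= 1.8571

1.8571


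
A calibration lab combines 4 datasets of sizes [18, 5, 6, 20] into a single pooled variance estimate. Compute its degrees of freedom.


nu = sum_i (n_i - 1)
nu = ((18 - 1) + (5 - 1) + (6 - 1) + (20 - 1))
nu = 17 + 4 + 5 + 19
nu = 45

45


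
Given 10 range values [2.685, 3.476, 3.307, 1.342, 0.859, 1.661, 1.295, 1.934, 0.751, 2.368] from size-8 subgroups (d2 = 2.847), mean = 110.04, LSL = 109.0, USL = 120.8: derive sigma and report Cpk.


R_bar = (2.685 + 3.476 + 3.307 + 1.342 + 0.859 + 1.661 + 1.295 + 1.934 + 0.751 + 2.368) / 10 = 1.9678
sigma = R_bar / d2 = 1.9678 / 2.847 = 0.6911837
Cp = (USL - LSL)/(6*sigma) = (120.8 - 109.0)/(6*0.6911837) = 2.8454
Cpu = (120.8 - 110.04)/(3*0.6911837) = 5.1892
Cpl = (110.04 - 109.0)/(3*0.6911837) = 0.5016
Cpk = min(Cpu, Cpl) = 0.5016

0.5016


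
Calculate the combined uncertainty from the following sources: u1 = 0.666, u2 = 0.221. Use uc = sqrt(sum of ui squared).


uc = sqrt(0.666^2 + 0.221^2)
uc = sqrt(0.492397)
uc = 0.7017

0.7017


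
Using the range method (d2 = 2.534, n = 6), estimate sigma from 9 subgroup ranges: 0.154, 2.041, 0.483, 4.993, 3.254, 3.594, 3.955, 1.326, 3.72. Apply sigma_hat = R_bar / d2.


R_bar = (0.154 + 2.041 + 0.483 + 4.993 + 3.254 + 3.594 + 3.955 + 1.326 + 3.72) / 9
R_bar = 23.52 / 9 = 2.6133333
sigma_hat = R_bar / d2 = 2.6133333 / 2.534 = 1.0313

1.0313


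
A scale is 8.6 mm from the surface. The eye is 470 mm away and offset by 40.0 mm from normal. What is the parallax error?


error = h * offset / d
= 8.6 * 40.0 / 470
= 0.7319

0.7319


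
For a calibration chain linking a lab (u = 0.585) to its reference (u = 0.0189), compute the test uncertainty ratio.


TUR = u_lab / u_ref
= 0.585 / 0.0189
= 30.9524

30.9524


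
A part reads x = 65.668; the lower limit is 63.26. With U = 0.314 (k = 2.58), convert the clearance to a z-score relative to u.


u = U / k = 0.314 / 2.58 = 0.12170543
margin = |LSL - x| = |63.26 - 65.668| = 2.408
z = margin / u = 2.408 / 0.12170543
z = 19.7855

19.7855


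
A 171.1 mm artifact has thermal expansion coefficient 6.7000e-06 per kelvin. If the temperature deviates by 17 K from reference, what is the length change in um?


dL = L * alpha * dT
= 171.1 * 6.7000e-06 * 17
= 0.0194883 mm
dL_um = 0.0194883 * 1000 = 19.4883 um

19.4883


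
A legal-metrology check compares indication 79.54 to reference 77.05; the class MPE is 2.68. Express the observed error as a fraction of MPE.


e = indication - reference = 79.54 - 77.05 = 2.4900
|e| = 2.4900
ratio = |e| / MPE = 2.4900 / 2.68
ratio = 0.9291

0.9291


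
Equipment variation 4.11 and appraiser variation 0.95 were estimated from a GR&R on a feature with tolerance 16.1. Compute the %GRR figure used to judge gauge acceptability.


GRR = sqrt(EV^2 + AV^2) = sqrt(4.11^2 + 0.95^2) = 4.2183646
%GRR = GRR / tol * 100 = 4.2183646 / 16.1 * 100
%GRR = 26.2010

26.2010


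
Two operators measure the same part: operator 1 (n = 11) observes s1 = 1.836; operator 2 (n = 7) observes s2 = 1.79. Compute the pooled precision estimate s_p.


s_p = sqrt(((n1-1)*s1^2 + (n2-1)*s2^2) / (n1+n2-2))
numerator = (11-1)*1.836^2 + (7-1)*1.79^2 = 33.70896 + 19.2246 = 52.93356
denominator = 11 + 7 - 2 = 16
s_p^2 = 52.93356 / 16 = 3.3083475
s_p = sqrt(3.3083475) = 1.8189

1.8189


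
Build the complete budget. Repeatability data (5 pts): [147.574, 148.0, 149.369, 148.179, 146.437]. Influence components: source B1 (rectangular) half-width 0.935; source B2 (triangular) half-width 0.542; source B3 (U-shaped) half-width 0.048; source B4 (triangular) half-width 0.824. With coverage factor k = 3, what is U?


mean = (147.574 + 148.0 + 149.369 + 148.179 + 146.437) / 5 = 147.9118
s = sqrt(sum((x - mean)^2)/(n-1)) = 1.0596875
u_A = s / sqrt(n) = 1.0596875 / sqrt(5) = 0.47390666
u_B1 = 0.935 / sqrt(3) = 0.5398225
u_B2 = 0.542 / sqrt(6) = 0.22127057
u_B3 = 0.048 / sqrt(2) = 0.033941125
u_B4 = 0.824 / sqrt(6) = 0.33639659
uc = sqrt(0.47390666^2 + 0.5398225^2 + 0.22127057^2 + 0.033941125^2 + 0.33639659^2) = 0.8241791
U = k * uc = 3 * 0.8241791
U = 2.4725

2.4725


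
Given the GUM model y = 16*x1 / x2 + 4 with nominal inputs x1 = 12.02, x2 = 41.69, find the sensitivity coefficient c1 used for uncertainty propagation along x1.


y = 16*x1 / x2 + 4
dy/dx1 = 16/x2
Evaluate at x2 = 41.69: c1 = 16 / 41.69
c1 = 0.3838

0.3838


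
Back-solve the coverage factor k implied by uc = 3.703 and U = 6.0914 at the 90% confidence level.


k = U / uc
k = 6.0914 / 3.703
k = 1.645

1.645


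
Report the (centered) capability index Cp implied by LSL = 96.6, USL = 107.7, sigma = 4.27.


Cp = (USL - LSL) / (6 * sigma)
= (107.7 - 96.6) / (6 * 4.27)
= 11.1000 / 25.6200
= 0.4333

0.4333


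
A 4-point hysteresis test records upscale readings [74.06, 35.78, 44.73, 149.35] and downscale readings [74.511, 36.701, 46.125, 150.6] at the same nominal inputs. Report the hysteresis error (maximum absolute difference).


|74.06 - 74.511| = 0.4510
|35.78 - 36.701| = 0.9210
|44.73 - 46.125| = 1.3950
|149.35 - 150.6| = 1.2500
hysteresis = max(diffs) = 1.3950

1.3950


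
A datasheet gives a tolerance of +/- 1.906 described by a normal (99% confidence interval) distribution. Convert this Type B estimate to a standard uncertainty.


u_B = half_width / 2.576
u_B = 1.906 / 2.576
u_B = 0.7399

0.7399


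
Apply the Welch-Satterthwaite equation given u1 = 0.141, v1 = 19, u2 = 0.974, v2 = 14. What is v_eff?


uc = sqrt(u1^2 + u2^2) = sqrt(0.141^2 + 0.974^2) = 0.98415294
v_eff = uc^4 / (u1^4/v1 + u2^4/v2)
= 0.98415294^4 / (0.141^4/19 + 0.974^4/14)
= 0.93810268 / 0.064305528
v_eff = 14.5882

14.5882
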